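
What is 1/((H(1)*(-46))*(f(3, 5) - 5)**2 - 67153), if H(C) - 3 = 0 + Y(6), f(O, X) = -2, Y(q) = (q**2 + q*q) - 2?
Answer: -1/231695 ≈ -4.3160e-6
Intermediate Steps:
Y(q) = -2 + 2*q**2 (Y(q) = (q**2 + q**2) - 2 = 2*q**2 - 2 = -2 + 2*q**2)
H(C) = 73 (H(C) = 3 + (0 + (-2 + 2*6**2)) = 3 + (0 + (-2 + 2*36)) = 3 + (0 + (-2 + 72)) = 3 + (0 + 70) = 3 + 70 = 73)
1/((H(1)*(-46))*(f(3, 5) - 5)**2 - 67153) = 1/((73*(-46))*(-2 - 5)**2 - 67153) = 1/(-3358*(-7)**2 - 67153) = 1/(-3358*49 - 67153) = 1/(-164542 - 67153) = 1/(-231695) = -1/231695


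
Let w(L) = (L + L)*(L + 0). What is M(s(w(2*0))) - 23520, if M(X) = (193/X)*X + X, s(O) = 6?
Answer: -23321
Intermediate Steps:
w(L) = 2*L² (w(L) = (2*L)*L = 2*L²)
M(X) = 193 + X
M(s(w(2*0))) - 23520 = (193 + 6) - 23520 = 199 - 23520 = -23321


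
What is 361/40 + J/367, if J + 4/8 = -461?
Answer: 114027/14680 ≈ 7.7675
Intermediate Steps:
J = -923/2 (J = -½ - 461 = -923/2 ≈ -461.50)
361/40 + J/367 = 361/40 - 923/2/367 = 361*(1/40) - 923/2*1/367 = 361/40 - 923/734 = 114027/14680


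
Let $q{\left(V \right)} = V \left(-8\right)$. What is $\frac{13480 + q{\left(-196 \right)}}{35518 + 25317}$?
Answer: $\frac{15048}{60835} \approx 0.24736$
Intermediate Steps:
$q{\left(V \right)} = - 8 V$
$\frac{13480 + q{\left(-196 \right)}}{35518 + 25317} = \frac{13480 - -1568}{35518 + 25317} = \frac{13480 + 1568}{60835} = 15048 \cdot \frac{1}{60835} = \frac{15048}{60835}$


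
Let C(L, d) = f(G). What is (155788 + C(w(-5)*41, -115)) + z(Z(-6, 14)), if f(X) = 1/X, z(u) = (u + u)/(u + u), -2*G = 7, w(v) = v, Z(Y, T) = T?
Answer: 1090521/7 ≈ 1.5579e+5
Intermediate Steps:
G = -7/2 (G = -½*7 = -7/2 ≈ -3.5000)
z(u) = 1 (z(u) = (2*u)/((2*u)) = (2*u)*(1/(2*u)) = 1)
C(L, d) = -2/7 (C(L, d) = 1/(-7/2) = -2/7)
(155788 + C(w(-5)*41, -115)) + z(Z(-6, 14)) = (155788 - 2/7) + 1 = 1090514/7 + 1 = 1090521/7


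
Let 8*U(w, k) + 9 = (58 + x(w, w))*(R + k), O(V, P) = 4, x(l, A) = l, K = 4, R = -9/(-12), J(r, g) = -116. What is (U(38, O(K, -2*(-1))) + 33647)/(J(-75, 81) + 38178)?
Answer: 269623/304496 ≈ 0.88547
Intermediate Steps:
R = ¾ (R = -9*(-1/12) = ¾ ≈ 0.75000)
U(w, k) = -9/8 + (58 + w)*(¾ + k)/8 (U(w, k) = -9/8 + ((58 + w)*(¾ + k))/8 = -9/8 + (58 + w)*(¾ + k)/8)
(U(38, O(K, -2*(-1))) + 33647)/(J(-75, 81) + 38178) = ((69/16 + (3/32)*38 + (29/4)*4 + (⅛)*4*38) + 33647)/(-116 + 38178) = ((69/16 + 57/16 + 29 + 19) + 33647)/38062 = (447/8 + 33647)*(1/38062) = (269623/8)*(1/38062) = 269623/304496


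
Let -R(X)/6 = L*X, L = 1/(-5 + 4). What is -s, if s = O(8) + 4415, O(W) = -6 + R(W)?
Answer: -4457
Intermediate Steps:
L = -1 (L = 1/(-1) = -1)
R(X) = 6*X (R(X) = -(-6)*X = 6*X)
O(W) = -6 + 6*W
s = 4457 (s = (-6 + 6*8) + 4415 = (-6 + 48) + 4415 = 42 + 4415 = 4457)
-s = -1*4457 = -4457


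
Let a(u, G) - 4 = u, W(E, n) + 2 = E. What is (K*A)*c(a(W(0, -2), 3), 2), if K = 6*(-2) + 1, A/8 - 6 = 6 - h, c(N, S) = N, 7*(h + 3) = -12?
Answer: -20592/7 ≈ -2941.7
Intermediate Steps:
h = -33/7 (h = -3 + (1/7)*(-12) = -3 - 12/7 = -33/7 ≈ -4.7143)
W(E, n) = -2 + E
a(u, G) = 4 + u
A = 936/7 (A = 48 + 8*(6 - 1*(-33/7)) = 48 + 8*(6 + 33/7) = 48 + 8*(75/7) = 48 + 600/7 = 936/7 ≈ 133.71)
K = -11 (K = -12 + 1 = -11)
(K*A)*c(a(W(0, -2), 3), 2) = (-11*936/7)*(4 + (-2 + 0)) = -10296*(4 - 2)/7 = -10296/7*2 = -20592/7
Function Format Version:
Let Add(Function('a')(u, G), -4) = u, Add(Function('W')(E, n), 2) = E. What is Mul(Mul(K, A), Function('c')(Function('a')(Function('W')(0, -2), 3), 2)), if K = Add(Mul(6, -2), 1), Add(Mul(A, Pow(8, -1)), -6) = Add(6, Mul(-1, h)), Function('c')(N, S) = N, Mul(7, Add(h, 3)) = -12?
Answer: Rational(-20592, 7) ≈ -2941.7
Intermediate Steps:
h = Rational(-33, 7) (h = Add(-3, Mul(Rational(1, 7), -12)) = Add(-3, Rational(-12, 7)) = Rational(-33, 7) ≈ -4.7143)
Function('W')(E, n) = Add(-2, E)
Function('a')(u, G) = Add(4, u)
A = Rational(936, 7) (A = Add(48, Mul(8, Add(6, Mul(-1, Rational(-33, 7))))) = Add(48, Mul(8, Add(6, Rational(33, 7)))) = Add(48, Mul(8, Rational(75, 7))) = Add(48, Rational(600, 7)) = Rational(936, 7) ≈ 133.71)
K = -11 (K = Add(-12, 1) = -11)
Mul(Mul(K, A), Function('c')(Function('a')(Function('W')(0, -2), 3), 2)) = Mul(Mul(-11, Rational(936, 7)), Add(4, Add(-2, 0))) = Mul(Rational(-10296, 7), Add(4, -2)) = Mul(Rational(-10296, 7), 2) = Rational(-20592, 7)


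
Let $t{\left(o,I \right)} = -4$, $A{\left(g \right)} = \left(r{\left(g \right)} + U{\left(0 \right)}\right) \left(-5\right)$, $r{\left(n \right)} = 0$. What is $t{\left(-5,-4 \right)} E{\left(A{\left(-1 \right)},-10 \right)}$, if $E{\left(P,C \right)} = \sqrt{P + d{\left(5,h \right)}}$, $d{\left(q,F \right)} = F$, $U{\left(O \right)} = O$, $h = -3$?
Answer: $- 4 i \sqrt{3} \approx - 6.9282 i$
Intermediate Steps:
$A{\left(g \right)} = 0$ ($A{\left(g \right)} = \left(0 + 0\right) \left(-5\right) = 0 \left(-5\right) = 0$)
$E{\left(P,C \right)} = \sqrt{-3 + P}$ ($E{\left(P,C \right)} = \sqrt{P - 3} = \sqrt{-3 + P}$)
$t{\left(-5,-4 \right)} E{\left(A{\left(-1 \right)},-10 \right)} = - 4 \sqrt{-3 + 0} = - 4 \sqrt{-3} = - 4 i \sqrt{3}$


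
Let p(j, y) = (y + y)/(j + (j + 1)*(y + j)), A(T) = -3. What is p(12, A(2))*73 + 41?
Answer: 1617/43 ≈ 37.605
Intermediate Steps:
p(j, y) = 2*y/(j + (1 + j)*(j + y)) (p(j, y) = (2*y)/(j + (1 + j)*(j + y)) = 2*y/(j + (1 + j)*(j + y)))
p(12, A(2))*73 + 41 = (2*(-3)/(-3 + 12**2 + 2*12 + 12*(-3)))*73 + 41 = (2*(-3)/(-3 + 144 + 24 - 36))*73 + 41 = (2*(-3)/129)*73 + 41 = (2*(-3)*(1/129))*73 + 41 = -2/43*73 + 41 = -146/43 + 41 = 1617/43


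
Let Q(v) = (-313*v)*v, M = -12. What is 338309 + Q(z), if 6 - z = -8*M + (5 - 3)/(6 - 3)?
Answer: -20112211/9 ≈ -2.2347e+6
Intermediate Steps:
z = -272/3 (z = 6 - (-8*(-12) + (5 - 3)/(6 - 3)) = 6 - (96 + 2/3) = 6 - (96 + 2*(⅓)) = 6 - (96 + ⅔) = 6 - 1*290/3 = 6 - 290/3 = -272/3 ≈ -90.667)
Q(v) = -313*v²
338309 + Q(z) = 338309 - 313*(-272/3)² = 338309 - 313*73984/9 = 338309 - 23156992/9 = -20112211/9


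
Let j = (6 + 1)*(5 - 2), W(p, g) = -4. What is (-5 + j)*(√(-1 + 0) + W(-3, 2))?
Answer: -64 + 16*I ≈ -64.0 + 16.0*I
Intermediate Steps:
j = 21 (j = 7*3 = 21)
(-5 + j)*(√(-1 + 0) + W(-3, 2)) = (-5 + 21)*(√(-1 + 0) - 4) = 16*(√(-1) - 4) = 16*(I - 4) = 16*(-4 + I) = -64 + 16*I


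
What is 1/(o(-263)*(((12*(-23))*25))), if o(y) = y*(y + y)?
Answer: -1/954532200 ≈ -1.0476e-9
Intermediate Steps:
o(y) = 2*y² (o(y) = y*(2*y) = 2*y²)
1/(o(-263)*(((12*(-23))*25))) = 1/(((2*(-263)²))*(((12*(-23))*25))) = 1/(((2*69169))*((-276*25))) = 1/(138338*(-6900)) = (1/138338)*(-1/6900) = -1/954532200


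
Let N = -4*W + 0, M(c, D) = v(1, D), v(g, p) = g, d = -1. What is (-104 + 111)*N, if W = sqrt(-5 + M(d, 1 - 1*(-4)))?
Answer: -56*I ≈ -56.0*I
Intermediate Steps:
M(c, D) = 1
W = 2*I (W = sqrt(-5 + 1) = sqrt(-4) = 2*I ≈ 2.0*I)
N = -8*I (N = -8*I + 0 = -8*I ≈ -8.0*I)
(-104 + 111)*N = (-104 + 111)*(-8*I) = 7*(-8*I) = -56*I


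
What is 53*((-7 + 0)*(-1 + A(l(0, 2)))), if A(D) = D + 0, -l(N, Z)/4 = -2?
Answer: -2597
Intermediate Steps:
l(N, Z) = 8 (l(N, Z) = -4*(-2) = 8)
A(D) = D
53*((-7 + 0)*(-1 + A(l(0, 2)))) = 53*((-7 + 0)*(-1 + 8)) = 53*(-7*7) = 53*(-49) = -2597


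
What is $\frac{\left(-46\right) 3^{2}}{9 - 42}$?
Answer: $\frac{138}{11} \approx 12.545$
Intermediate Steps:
$\frac{\left(-46\right) 3^{2}}{9 - 42} = \frac{\left(-46\right) 9}{-33} = \left(-414\right) \left(- \frac{1}{33}\right) = \frac{138}{11}$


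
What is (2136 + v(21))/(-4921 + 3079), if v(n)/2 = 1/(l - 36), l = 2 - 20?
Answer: -57671/49734 ≈ -1.1596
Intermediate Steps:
l = -18
v(n) = -1/27 (v(n) = 2/(-18 - 36) = 2/(-54) = 2*(-1/54) = -1/27)
(2136 + v(21))/(-4921 + 3079) = (2136 - 1/27)/(-4921 + 3079) = (57671/27)/(-1842) = (57671/27)*(-1/1842) = -57671/49734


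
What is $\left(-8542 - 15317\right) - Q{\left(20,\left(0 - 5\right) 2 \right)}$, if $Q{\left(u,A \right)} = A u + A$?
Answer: $-23649$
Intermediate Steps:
$Q{\left(u,A \right)} = A + A u$
$\left(-8542 - 15317\right) - Q{\left(20,\left(0 - 5\right) 2 \right)} = \left(-8542 - 15317\right) - \left(0 - 5\right) 2 \left(1 + 20\right) = -23859 - \left(-5\right) 2 \cdot 21 = -23859 - \left(-10\right) 21 = -23859 - -210 = -23859 + 210 = -23649$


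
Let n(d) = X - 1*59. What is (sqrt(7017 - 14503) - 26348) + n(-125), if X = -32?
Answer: -26439 + I*sqrt(7486) ≈ -26439.0 + 86.522*I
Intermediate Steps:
n(d) = -91 (n(d) = -32 - 1*59 = -32 - 59 = -91)
(sqrt(7017 - 14503) - 26348) + n(-125) = (sqrt(7017 - 14503) - 26348) - 91 = (sqrt(-7486) - 26348) - 91 = (I*sqrt(7486) - 26348) - 91 = (-26348 + I*sqrt(7486)) - 91 = -26439 + I*sqrt(7486)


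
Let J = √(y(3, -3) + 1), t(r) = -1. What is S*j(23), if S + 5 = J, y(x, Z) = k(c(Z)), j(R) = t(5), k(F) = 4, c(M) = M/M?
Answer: 5 - √5 ≈ 2.7639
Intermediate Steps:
c(M) = 1
j(R) = -1
y(x, Z) = 4
J = √5 (J = √(4 + 1) = √5 ≈ 2.2361)
S = -5 + √5 ≈ -2.7639
S*j(23) = (-5 + √5)*(-1) = 5 - √5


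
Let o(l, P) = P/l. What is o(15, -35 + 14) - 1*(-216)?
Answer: 1073/5 ≈ 214.60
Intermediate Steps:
o(15, -35 + 14) - 1*(-216) = (-35 + 14)/15 - 1*(-216) = -21*1/15 + 216 = -7/5 + 216 = 1073/5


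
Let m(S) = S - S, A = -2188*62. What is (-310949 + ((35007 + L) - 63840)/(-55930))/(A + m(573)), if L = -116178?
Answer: 17391232559/7587240080 ≈ 2.2922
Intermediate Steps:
A = -135656
m(S) = 0
(-310949 + ((35007 + L) - 63840)/(-55930))/(A + m(573)) = (-310949 + ((35007 - 116178) - 63840)/(-55930))/(-135656 + 0) = (-310949 + (-81171 - 63840)*(-1/55930))/(-135656) = (-310949 - 145011*(-1/55930))*(-1/135656) = (-310949 + 145011/55930)*(-1/135656) = -17391232559/55930*(-1/135656) = 17391232559/7587240080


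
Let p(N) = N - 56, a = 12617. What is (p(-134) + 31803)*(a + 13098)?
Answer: 812928295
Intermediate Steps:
p(N) = -56 + N
(p(-134) + 31803)*(a + 13098) = ((-56 - 134) + 31803)*(12617 + 13098) = (-190 + 31803)*25715 = 31613*25715 = 812928295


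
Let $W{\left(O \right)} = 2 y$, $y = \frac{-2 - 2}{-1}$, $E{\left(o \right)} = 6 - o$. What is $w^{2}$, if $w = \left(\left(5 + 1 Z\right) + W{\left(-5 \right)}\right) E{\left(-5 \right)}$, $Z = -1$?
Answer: $17424$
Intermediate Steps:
$y = 4$ ($y = \left(-2 - 2\right) \left(-1\right) = \left(-4\right) \left(-1\right) = 4$)
$W{\left(O \right)} = 8$ ($W{\left(O \right)} = 2 \cdot 4 = 8$)
$w = 132$ ($w = \left(\left(5 + 1 \left(-1\right)\right) + 8\right) \left(6 - -5\right) = \left(\left(5 - 1\right) + 8\right) \left(6 + 5\right) = \left(4 + 8\right) 11 = 12 \cdot 11 = 132$)
$w^{2} = 132^{2} = 17424$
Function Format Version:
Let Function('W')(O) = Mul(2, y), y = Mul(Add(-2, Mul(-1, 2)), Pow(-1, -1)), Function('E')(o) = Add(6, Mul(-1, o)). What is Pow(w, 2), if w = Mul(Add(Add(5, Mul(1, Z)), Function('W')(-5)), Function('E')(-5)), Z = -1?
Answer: 17424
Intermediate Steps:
y = 4 (y = Mul(Add(-2, -2), -1) = Mul(-4, -1) = 4)
Function('W')(O) = 8 (Function('W')(O) = Mul(2, 4) = 8)
w = 132 (w = Mul(Add(Add(5, Mul(1, -1)), 8), Add(6, Mul(-1, -5))) = Mul(Add(Add(5, -1), 8), Add(6, 5)) = Mul(Add(4, 8), 11) = Mul(12, 11) = 132)
Pow(w, 2) = Pow(132, 2) = 17424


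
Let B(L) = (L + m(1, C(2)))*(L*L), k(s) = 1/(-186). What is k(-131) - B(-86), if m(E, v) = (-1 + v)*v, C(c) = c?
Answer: 115555103/186 ≈ 6.2126e+5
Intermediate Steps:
k(s) = -1/186
m(E, v) = v*(-1 + v)
B(L) = L²*(2 + L) (B(L) = (L + 2*(-1 + 2))*(L*L) = (L + 2*1)*L² = (L + 2)*L² = (2 + L)*L² = L²*(2 + L))
k(-131) - B(-86) = -1/186 - (-86)²*(2 - 86) = -1/186 - 7396*(-84) = -1/186 - 1*(-621264) = -1/186 + 621264 = 115555103/186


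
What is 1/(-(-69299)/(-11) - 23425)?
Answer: -11/326974 ≈ -3.3642e-5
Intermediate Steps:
1/(-(-69299)/(-11) - 23425) = 1/(-(-69299)*(-1)/11 - 23425) = 1/(-529*131/11 - 23425) = 1/(-69299/11 - 23425) = 1/(-326974/11) = -11/326974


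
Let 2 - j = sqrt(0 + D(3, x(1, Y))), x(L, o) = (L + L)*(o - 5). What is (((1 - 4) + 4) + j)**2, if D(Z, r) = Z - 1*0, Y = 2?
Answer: (3 - sqrt(3))**2 ≈ 1.6077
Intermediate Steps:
x(L, o) = 2*L*(-5 + o) (x(L, o) = (2*L)*(-5 + o) = 2*L*(-5 + o))
D(Z, r) = Z (D(Z, r) = Z + 0 = Z)
j = 2 - sqrt(3) (j = 2 - sqrt(0 + 3) = 2 - sqrt(3) ≈ 0.26795)
(((1 - 4) + 4) + j)**2 = (((1 - 4) + 4) + (2 - sqrt(3)))**2 = ((-3 + 4) + (2 - sqrt(3)))**2 = (1 + (2 - sqrt(3)))**2 = (3 - sqrt(3))**2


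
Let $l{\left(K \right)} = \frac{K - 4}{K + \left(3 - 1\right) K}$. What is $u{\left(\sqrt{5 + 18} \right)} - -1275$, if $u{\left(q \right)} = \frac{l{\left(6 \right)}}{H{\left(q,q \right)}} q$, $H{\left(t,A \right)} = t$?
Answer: $\frac{11476}{9} \approx 1275.1$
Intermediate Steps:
$l{\left(K \right)} = \frac{-4 + K}{3 K}$ ($l{\left(K \right)} = \frac{-4 + K}{K + 2 K} = \frac{-4 + K}{3 K}$)
$u{\left(q \right)} = \frac{1}{9}$ ($u{\left(q \right)} = \frac{\frac{1}{3} \cdot \frac{1}{6} \left(-4 + 6\right)}{q} q = \frac{\frac{1}{3} \cdot \frac{1}{6} \cdot 2}{q} q = \frac{1}{9 q} q = \frac{1}{9}$)
$u{\left(\sqrt{5 + 18} \right)} - -1275 = \frac{1}{9} - -1275 = \frac{1}{9} + 1275 = \frac{11476}{9}$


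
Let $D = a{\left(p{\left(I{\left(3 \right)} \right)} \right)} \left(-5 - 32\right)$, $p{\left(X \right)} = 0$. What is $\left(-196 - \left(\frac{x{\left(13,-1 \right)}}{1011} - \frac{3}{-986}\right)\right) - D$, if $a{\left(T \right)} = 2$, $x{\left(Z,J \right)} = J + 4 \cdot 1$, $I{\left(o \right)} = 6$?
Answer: $- \frac{40540401}{332282} \approx -122.01$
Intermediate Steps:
$x{\left(Z,J \right)} = 4 + J$ ($x{\left(Z,J \right)} = J + 4 = 4 + J$)
$D = -74$ ($D = 2 \left(-5 - 32\right) = 2 \left(-37\right) = -74$)
$\left(-196 - \left(\frac{x{\left(13,-1 \right)}}{1011} - \frac{3}{-986}\right)\right) - D = \left(-196 - \left(\frac{4 - 1}{1011} - \frac{3}{-986}\right)\right) - -74 = \left(-196 - \left(3 \cdot \frac{1}{1011} - - \frac{3}{986}\right)\right) + 74 = \left(-196 - \left(\frac{1}{337} + \frac{3}{986}\right)\right) + 74 = \left(-196 - \frac{1997}{332282}\right) + 74 = - \frac{65129269}{332282} + 74 = - \frac{40540401}{332282}$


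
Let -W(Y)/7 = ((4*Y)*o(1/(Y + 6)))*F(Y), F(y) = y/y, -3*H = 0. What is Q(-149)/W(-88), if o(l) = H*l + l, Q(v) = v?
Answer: 6109/1232 ≈ 4.9586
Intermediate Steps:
H = 0 (H = -⅓*0 = 0)
F(y) = 1
o(l) = l (o(l) = 0*l + l = 0 + l = l)
W(Y) = -28*Y/(6 + Y) (W(Y) = -7*(4*Y)/(Y + 6) = -7*(4*Y)/(6 + Y) = -7*4*Y/(6 + Y) = -28*Y/(6 + Y))
Q(-149)/W(-88) = -149/((-28*(-88)/(6 - 88))) = -149/((-28*(-88)/(-82))) = -149/((-28*(-88)*(-1/82))) = -149/(-1232/41) = -149*(-41/1232) = 6109/1232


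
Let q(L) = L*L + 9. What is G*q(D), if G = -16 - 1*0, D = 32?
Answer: -16528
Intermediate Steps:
q(L) = 9 + L² (q(L) = L² + 9 = 9 + L²)
G = -16 (G = -16 + 0 = -16)
G*q(D) = -16*(9 + 32²) = -16*(9 + 1024) = -16*1033 = -16528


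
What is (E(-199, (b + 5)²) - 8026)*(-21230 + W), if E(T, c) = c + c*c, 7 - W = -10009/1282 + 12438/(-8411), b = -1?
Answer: 886845907778487/5391451 ≈ 1.6449e+8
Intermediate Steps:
W = 175611529/10782902 (W = 7 - (-10009/1282 + 12438/(-8411)) = 7 - (-10009*1/1282 + 12438*(-1/8411)) = 7 - (-10009/1282 - 12438/8411) = 7 - 1*(-100131215/10782902) = 7 + 100131215/10782902 = 175611529/10782902 ≈ 16.286)
E(T, c) = c + c²
(E(-199, (b + 5)²) - 8026)*(-21230 + W) = ((-1 + 5)²*(1 + (-1 + 5)²) - 8026)*(-21230 + 175611529/10782902) = (4²*(1 + 4²) - 8026)*(-228745397931/10782902) = (16*(1 + 16) - 8026)*(-228745397931/10782902) = (16*17 - 8026)*(-228745397931/10782902) = (272 - 8026)*(-228745397931/10782902) = -7754*(-228745397931/10782902) = 886845907778487/5391451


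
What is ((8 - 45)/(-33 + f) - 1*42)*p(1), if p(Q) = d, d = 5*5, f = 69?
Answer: -38725/36 ≈ -1075.7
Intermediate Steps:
d = 25
p(Q) = 25
((8 - 45)/(-33 + f) - 1*42)*p(1) = ((8 - 45)/(-33 + 69) - 1*42)*25 = (-37/36 - 42)*25 = -1549/36*25 = -38725/36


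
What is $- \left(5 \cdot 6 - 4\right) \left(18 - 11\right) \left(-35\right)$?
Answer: $6370$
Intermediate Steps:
$- \left(5 \cdot 6 - 4\right) \left(18 - 11\right) \left(-35\right) = - \left(30 - 4\right) 7 \left(-35\right) = - 26 \cdot 7 \left(-35\right) = - 182 \left(-35\right) = \left(-1\right) \left(-6370\right) = 6370$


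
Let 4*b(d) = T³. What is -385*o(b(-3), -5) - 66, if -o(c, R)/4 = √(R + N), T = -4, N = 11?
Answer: -66 + 1540*√6 ≈ 3706.2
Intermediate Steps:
b(d) = -16 (b(d) = (¼)*(-4)³ = (¼)*(-64) = -16)
o(c, R) = -4*√(11 + R) (o(c, R) = -4*√(R + 11) = -4*√(11 + R))
-385*o(b(-3), -5) - 66 = -(-1540)*√(11 - 5) - 66 = -(-1540)*√6 - 66 = 1540*√6 - 66 = -66 + 1540*√6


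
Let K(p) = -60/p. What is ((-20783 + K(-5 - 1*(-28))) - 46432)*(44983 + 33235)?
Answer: -120925419090/23 ≈ -5.2576e+9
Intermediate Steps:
((-20783 + K(-5 - 1*(-28))) - 46432)*(44983 + 33235) = ((-20783 - 60/(-5 - 1*(-28))) - 46432)*(44983 + 33235) = ((-20783 - 60/(-5 + 28)) - 46432)*78218 = ((-20783 - 60/23) - 46432)*78218 = (-478069/23 - 46432)*78218 = -1546005/23*78218 = -120925419090/23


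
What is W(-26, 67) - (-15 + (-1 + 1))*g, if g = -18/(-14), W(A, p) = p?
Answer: 604/7 ≈ 86.286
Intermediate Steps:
g = 9/7 (g = -18*(-1/14) = 9/7 ≈ 1.2857)
W(-26, 67) - (-15 + (-1 + 1))*g = 67 - (-15 + (-1 + 1))*9/7 = 67 - (-15 + 0)*9/7 = 67 - (-15)*9/7 = 67 - 1*(-135/7) = 67 + 135/7 = 604/7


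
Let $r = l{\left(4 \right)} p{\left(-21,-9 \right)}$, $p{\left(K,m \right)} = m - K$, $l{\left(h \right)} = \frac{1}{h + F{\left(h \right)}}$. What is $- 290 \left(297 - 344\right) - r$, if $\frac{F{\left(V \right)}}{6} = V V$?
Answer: $\frac{340747}{25} \approx 13630.0$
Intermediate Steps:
$F{\left(V \right)} = 6 V^{2}$ ($F{\left(V \right)} = 6 V V = 6 V^{2}$)
$l{\left(h \right)} = \frac{1}{h + 6 h^{2}}$
$r = \frac{3}{25}$ ($r = \frac{1}{4 \left(1 + 6 \cdot 4\right)} \left(-9 - -21\right) = \frac{1}{4 \left(1 + 24\right)} \left(-9 + 21\right) = \frac{1}{4 \cdot 25} \cdot 12 = \frac{1}{4} \cdot \frac{1}{25} \cdot 12 = \frac{1}{100} \cdot 12 = \frac{3}{25} \approx 0.12$)
$- 290 \left(297 - 344\right) - r = - 290 \left(297 - 344\right) - \frac{3}{25} = \left(-290\right) \left(-47\right) - \frac{3}{25} = 13630 - \frac{3}{25} = \frac{340747}{25}$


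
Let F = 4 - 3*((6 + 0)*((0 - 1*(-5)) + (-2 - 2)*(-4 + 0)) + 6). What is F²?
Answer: 153664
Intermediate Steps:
F = -392 (F = 4 - 3*(6*((0 + 5) - 4*(-4)) + 6) = 4 - 3*(6*(5 + 16) + 6) = 4 - 3*(6*21 + 6) = 4 - 3*(126 + 6) = 4 - 3*132 = 4 - 396 = -392)
F² = (-392)² = 153664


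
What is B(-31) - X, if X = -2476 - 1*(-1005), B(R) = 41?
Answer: 1512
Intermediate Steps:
X = -1471 (X = -2476 + 1005 = -1471)
B(-31) - X = 41 - 1*(-1471) = 41 + 1471 = 1512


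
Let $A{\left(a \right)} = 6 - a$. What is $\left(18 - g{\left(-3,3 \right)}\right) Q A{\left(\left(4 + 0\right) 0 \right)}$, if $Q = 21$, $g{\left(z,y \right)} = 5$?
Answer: $1638$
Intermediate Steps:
$\left(18 - g{\left(-3,3 \right)}\right) Q A{\left(\left(4 + 0\right) 0 \right)} = \left(18 - 5\right) 21 \left(6 - \left(4 + 0\right) 0\right) = \left(18 - 5\right) 21 \left(6 - 4 \cdot 0\right) = 13 \cdot 21 \left(6 - 0\right) = 273 \left(6 + 0\right) = 273 \cdot 6 = 1638$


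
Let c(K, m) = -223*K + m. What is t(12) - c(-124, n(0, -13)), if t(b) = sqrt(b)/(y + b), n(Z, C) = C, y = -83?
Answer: -27639 - 2*sqrt(3)/71 ≈ -27639.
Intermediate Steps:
c(K, m) = m - 223*K
t(b) = sqrt(b)/(-83 + b)
t(12) - c(-124, n(0, -13)) = sqrt(12)/(-83 + 12) - (-13 - 223*(-124)) = (2*sqrt(3))/(-71) - (-13 + 27652) = (2*sqrt(3))*(-1/71) - 1*27639 = -2*sqrt(3)/71 - 27639 = -27639 - 2*sqrt(3)/71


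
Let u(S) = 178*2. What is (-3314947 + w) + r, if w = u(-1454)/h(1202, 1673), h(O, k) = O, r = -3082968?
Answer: -3845146737/601 ≈ -6.3979e+6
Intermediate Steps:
u(S) = 356
w = 178/601 (w = 356/1202 = 356*(1/1202) = 178/601 ≈ 0.29617)
(-3314947 + w) + r = (-3314947 + 178/601) - 3082968 = -1992282969/601 - 3082968 = -3845146737/601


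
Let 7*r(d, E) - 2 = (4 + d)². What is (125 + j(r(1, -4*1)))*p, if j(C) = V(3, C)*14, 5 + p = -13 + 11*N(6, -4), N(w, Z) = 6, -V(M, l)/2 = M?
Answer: 1968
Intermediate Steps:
V(M, l) = -2*M
p = 48 (p = -5 + (-13 + 11*6) = -5 + (-13 + 66) = -5 + 53 = 48)
r(d, E) = 2/7 + (4 + d)²/7
j(C) = -84 (j(C) = -2*3*14 = -6*14 = -84)
(125 + j(r(1, -4*1)))*p = (125 - 84)*48 = 41*48 = 1968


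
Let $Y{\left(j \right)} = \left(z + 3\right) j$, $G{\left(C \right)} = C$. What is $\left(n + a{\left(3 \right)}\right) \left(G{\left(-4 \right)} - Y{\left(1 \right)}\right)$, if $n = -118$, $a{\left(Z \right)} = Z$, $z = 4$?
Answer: $1265$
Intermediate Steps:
$Y{\left(j \right)} = 7 j$ ($Y{\left(j \right)} = \left(4 + 3\right) j = 7 j$)
$\left(n + a{\left(3 \right)}\right) \left(G{\left(-4 \right)} - Y{\left(1 \right)}\right) = \left(-118 + 3\right) \left(-4 - 7 \cdot 1\right) = - 115 \left(-4 - 7\right) = \left(-115\right) \left(-11\right) = 1265$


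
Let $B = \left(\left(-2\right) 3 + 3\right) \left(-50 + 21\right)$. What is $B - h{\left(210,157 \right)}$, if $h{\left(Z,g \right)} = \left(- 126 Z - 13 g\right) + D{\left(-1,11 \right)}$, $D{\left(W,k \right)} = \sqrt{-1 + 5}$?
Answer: $28586$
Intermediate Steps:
$D{\left(W,k \right)} = 2$ ($D{\left(W,k \right)} = \sqrt{4} = 2$)
$B = 87$ ($B = \left(-6 + 3\right) \left(-29\right) = \left(-3\right) \left(-29\right) = 87$)
$h{\left(Z,g \right)} = 2 - 126 Z - 13 g$ ($h{\left(Z,g \right)} = \left(- 126 Z - 13 g\right) + 2 = 2 - 126 Z - 13 g$)
$B - h{\left(210,157 \right)} = 87 - \left(2 - 26460 - 2041\right) = 87 - -28499 = 87 + 28499 = 28586$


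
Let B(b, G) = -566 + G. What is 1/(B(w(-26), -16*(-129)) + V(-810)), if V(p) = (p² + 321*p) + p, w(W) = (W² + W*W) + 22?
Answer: 1/396778 ≈ 2.5203e-6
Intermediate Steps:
w(W) = 22 + 2*W² (w(W) = (W² + W²) + 22 = 2*W² + 22 = 22 + 2*W²)
V(p) = p² + 322*p
1/(B(w(-26), -16*(-129)) + V(-810)) = 1/((-566 - 16*(-129)) - 810*(322 - 810)) = 1/((-566 + 2064) - 810*(-488)) = 1/(1498 + 395280) = 1/396778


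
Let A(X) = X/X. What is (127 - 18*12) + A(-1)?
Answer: -88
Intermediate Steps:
A(X) = 1
(127 - 18*12) + A(-1) = (127 - 18*12) + 1 = (127 - 216) + 1 = -89 + 1 = -88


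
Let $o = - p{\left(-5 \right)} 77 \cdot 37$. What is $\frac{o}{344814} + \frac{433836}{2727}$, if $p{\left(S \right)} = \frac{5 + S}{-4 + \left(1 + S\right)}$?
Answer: $\frac{16068}{101} \approx 159.09$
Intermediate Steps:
$p{\left(S \right)} = \frac{5 + S}{-3 + S}$
$o = 0$ ($o = - \frac{5 - 5}{-3 - 5} \cdot 77 \cdot 37 = - \frac{1}{-8} \cdot 0 \cdot 77 \cdot 37 = - \left(- \frac{1}{8}\right) 0 \cdot 77 \cdot 37 = - 0 \cdot 77 \cdot 37 = - 0 \cdot 37 = \left(-1\right) 0 = 0$)
$\frac{o}{344814} + \frac{433836}{2727} = \frac{0}{344814} + \frac{433836}{2727} = 0 \cdot \frac{1}{344814} + 433836 \cdot \frac{1}{2727} = 0 + \frac{16068}{101} = \frac{16068}{101}$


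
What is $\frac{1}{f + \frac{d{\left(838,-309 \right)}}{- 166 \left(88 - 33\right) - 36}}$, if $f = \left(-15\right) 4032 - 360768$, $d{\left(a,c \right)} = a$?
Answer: $- \frac{4583}{1930580003} \approx -2.3739 \cdot 10^{-6}$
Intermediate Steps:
$f = -421248$ ($f = -60480 - 360768 = -421248$)
$\frac{1}{f + \frac{d{\left(838,-309 \right)}}{- 166 \left(88 - 33\right) - 36}} = \frac{1}{-421248 + \frac{838}{- 166 \left(88 - 33\right) - 36}} = \frac{1}{-421248 + \frac{838}{\left(-166\right) 55 - 36}} = \frac{1}{-421248 + \frac{838}{-9130 - 36}} = \frac{1}{-421248 + \frac{838}{-9166}} = \frac{1}{-421248 + 838 \left(- \frac{1}{9166}\right)} = \frac{1}{-421248 - \frac{419}{4583}} = \frac{1}{- \frac{1930580003}{4583}} = - \frac{4583}{1930580003}$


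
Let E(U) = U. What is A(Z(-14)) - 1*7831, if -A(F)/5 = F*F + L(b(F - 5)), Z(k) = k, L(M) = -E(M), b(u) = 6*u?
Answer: -9381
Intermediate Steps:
L(M) = -M
A(F) = -150 - 5*F² + 30*F (A(F) = -5*(F*F - 6*(F - 5)) = -5*(F² - 6*(-5 + F)) = -5*(F² - (-30 + 6*F)) = -5*(F² + (30 - 6*F)) = -5*(30 + F² - 6*F) = -150 - 5*F² + 30*F)
A(Z(-14)) - 1*7831 = (-150 - 5*(-14)² + 30*(-14)) - 1*7831 = (-150 - 5*196 - 420) - 7831 = (-150 - 980 - 420) - 7831 = -1550 - 7831 = -9381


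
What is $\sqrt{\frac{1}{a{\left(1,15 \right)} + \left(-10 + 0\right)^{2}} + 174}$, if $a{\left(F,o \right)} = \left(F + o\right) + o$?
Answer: $\frac{\sqrt{2986145}}{131} \approx 13.191$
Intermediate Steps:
$a{\left(F,o \right)} = F + 2 o$
$\sqrt{\frac{1}{a{\left(1,15 \right)} + \left(-10 + 0\right)^{2}} + 174} = \sqrt{\frac{1}{\left(1 + 2 \cdot 15\right) + \left(-10 + 0\right)^{2}} + 174} = \sqrt{\frac{1}{\left(1 + 30\right) + \left(-10\right)^{2}} + 174} = \sqrt{\frac{1}{31 + 100} + 174} = \sqrt{\frac{1}{131} + 174} = \sqrt{\frac{22795}{131}} = \frac{\sqrt{2986145}}{131}$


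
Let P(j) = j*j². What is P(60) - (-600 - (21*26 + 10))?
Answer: 217156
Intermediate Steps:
P(j) = j³
P(60) - (-600 - (21*26 + 10)) = 60³ - (-600 - (21*26 + 10)) = 216000 - (-600 - (546 + 10)) = 216000 - (-600 - 1*556) = 216000 - (-600 - 556) = 216000 - 1*(-1156) = 216000 + 1156 = 217156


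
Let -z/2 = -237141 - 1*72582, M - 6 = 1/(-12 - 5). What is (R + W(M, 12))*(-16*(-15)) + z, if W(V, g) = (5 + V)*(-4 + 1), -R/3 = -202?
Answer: 12869142/17 ≈ 7.5701e+5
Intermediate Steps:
R = 606 (R = -3*(-202) = 606)
M = 101/17 (M = 6 + 1/(-12 - 5) = 6 + 1/(-17) = 6 - 1/17 = 101/17 ≈ 5.9412)
W(V, g) = -15 - 3*V (W(V, g) = (5 + V)*(-3) = -15 - 3*V)
z = 619446 (z = -2*(-237141 - 1*72582) = -2*(-237141 - 72582) = -2*(-309723) = 619446)
(R + W(M, 12))*(-16*(-15)) + z = (606 + (-15 - 3*101/17))*(-16*(-15)) + 619446 = (606 + (-15 - 303/17))*240 + 619446 = (606 - 558/17)*240 + 619446 = (9744/17)*240 + 619446 = 2338560/17 + 619446 = 12869142/17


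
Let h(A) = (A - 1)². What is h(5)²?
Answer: 256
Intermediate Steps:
h(A) = (-1 + A)²
h(5)² = ((-1 + 5)²)² = (4²)² = 16² = 256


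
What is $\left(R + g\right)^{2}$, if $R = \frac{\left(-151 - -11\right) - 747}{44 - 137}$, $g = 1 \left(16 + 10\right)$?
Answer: $\frac{10923025}{8649} \approx 1262.9$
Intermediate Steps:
$g = 26$ ($g = 1 \cdot 26 = 26$)
$R = \frac{887}{93}$ ($R = \frac{\left(-151 + 11\right) - 747}{-93} = \left(-140 - 747\right) \left(- \frac{1}{93}\right) = \left(-887\right) \left(- \frac{1}{93}\right) = \frac{887}{93} \approx 9.5376$)
$\left(R + g\right)^{2} = \left(\frac{887}{93} + 26\right)^{2} = \left(\frac{3305}{93}\right)^{2} = \frac{10923025}{8649}$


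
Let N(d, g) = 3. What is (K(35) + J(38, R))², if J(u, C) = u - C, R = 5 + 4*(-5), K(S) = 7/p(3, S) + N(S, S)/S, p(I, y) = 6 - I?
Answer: 33860761/11025 ≈ 3071.3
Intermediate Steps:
K(S) = 7/3 + 3/S (K(S) = 7/(6 - 1*3) + 3/S = 7/(6 - 3) + 3/S = 7/3 + 3/S)
R = -15 (R = 5 - 20 = -15)
(K(35) + J(38, R))² = ((7/3 + 3/35) + (38 - 1*(-15)))² = ((7/3 + 3*(1/35)) + (38 + 15))² = ((7/3 + 3/35) + 53)² = (254/105 + 53)² = (5819/105)² = 33860761/11025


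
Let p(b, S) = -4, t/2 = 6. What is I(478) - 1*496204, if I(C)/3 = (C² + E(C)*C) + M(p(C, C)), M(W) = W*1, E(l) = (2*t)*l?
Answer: 16640084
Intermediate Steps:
t = 12 (t = 2*6 = 12)
E(l) = 24*l (E(l) = (2*12)*l = 24*l)
M(W) = W
I(C) = -12 + 75*C² (I(C) = 3*((C² + (24*C)*C) - 4) = 3*((C² + 24*C²) - 4) = 3*(25*C² - 4) = 3*(-4 + 25*C²) = -12 + 75*C²)
I(478) - 1*496204 = (-12 + 75*478²) - 1*496204 = (-12 + 75*228484) - 496204 = (-12 + 17136300) - 496204 = 17136288 - 496204 = 16640084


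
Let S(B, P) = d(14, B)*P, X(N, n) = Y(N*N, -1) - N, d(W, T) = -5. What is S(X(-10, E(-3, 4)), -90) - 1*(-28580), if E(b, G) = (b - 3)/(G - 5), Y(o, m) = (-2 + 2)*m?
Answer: 29030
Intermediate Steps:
Y(o, m) = 0 (Y(o, m) = 0*m = 0)
E(b, G) = (-3 + b)/(-5 + G)
X(N, n) = -N (X(N, n) = 0 - N = -N)
S(B, P) = -5*P
S(X(-10, E(-3, 4)), -90) - 1*(-28580) = -5*(-90) - 1*(-28580) = 450 + 28580 = 29030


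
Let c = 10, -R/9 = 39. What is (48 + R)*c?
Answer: -3030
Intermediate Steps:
R = -351 (R = -9*39 = -351)
(48 + R)*c = (48 - 351)*10 = -303*10 = -3030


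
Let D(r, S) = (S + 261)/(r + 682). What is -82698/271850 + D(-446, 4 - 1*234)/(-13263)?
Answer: -129429395407/425454492900 ≈ -0.30421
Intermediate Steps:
D(r, S) = (261 + S)/(682 + r)
-82698/271850 + D(-446, 4 - 1*234)/(-13263) = -82698/271850 + ((261 + (4 - 1*234))/(682 - 446))/(-13263) = -82698*1/271850 + ((261 + (4 - 234))/236)*(-1/13263) = -41349/135925 + ((261 - 230)/236)*(-1/13263) = -41349/135925 + ((1/236)*31)*(-1/13263) = -41349/135925 + (31/236)*(-1/13263) = -41349/135925 - 31/3130068 = -129429395407/425454492900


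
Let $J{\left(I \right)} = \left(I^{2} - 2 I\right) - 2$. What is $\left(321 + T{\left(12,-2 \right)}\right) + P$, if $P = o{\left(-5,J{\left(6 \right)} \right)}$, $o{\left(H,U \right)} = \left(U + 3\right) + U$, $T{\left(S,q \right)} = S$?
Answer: $380$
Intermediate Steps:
$J{\left(I \right)} = -2 + I^{2} - 2 I$
$o{\left(H,U \right)} = 3 + 2 U$ ($o{\left(H,U \right)} = \left(3 + U\right) + U = 3 + 2 U$)
$P = 47$ ($P = 3 + 2 \left(-2 + 6^{2} - 12\right) = 3 + 2 \left(-2 + 36 - 12\right) = 3 + 2 \cdot 22 = 3 + 44 = 47$)
$\left(321 + T{\left(12,-2 \right)}\right) + P = \left(321 + 12\right) + 47 = 333 + 47 = 380$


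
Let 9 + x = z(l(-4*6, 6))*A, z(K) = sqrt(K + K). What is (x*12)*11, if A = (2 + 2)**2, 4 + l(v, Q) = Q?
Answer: 3036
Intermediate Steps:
l(v, Q) = -4 + Q
A = 16 (A = 4**2 = 16)
z(K) = sqrt(2)*sqrt(K) (z(K) = sqrt(2*K) = sqrt(2)*sqrt(K))
x = 23 (x = -9 + (sqrt(2)*sqrt(-4 + 6))*16 = -9 + (sqrt(2)*sqrt(2))*16 = -9 + 2*16 = -9 + 32 = 23)
(x*12)*11 = (23*12)*11 = 276*11 = 3036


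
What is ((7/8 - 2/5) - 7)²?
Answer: 68121/1600 ≈ 42.576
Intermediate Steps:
((7/8 - 2/5) - 7)² = ((7*(⅛) - 2*⅕) - 7)² = ((7/8 - ⅖) - 7)² = (19/40 - 7)² = (-261/40)² = 68121/1600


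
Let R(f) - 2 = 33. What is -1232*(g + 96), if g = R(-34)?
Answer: -161392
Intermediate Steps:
R(f) = 35 (R(f) = 2 + 33 = 35)
g = 35
-1232*(g + 96) = -1232*(35 + 96) = -1232*131 = -161392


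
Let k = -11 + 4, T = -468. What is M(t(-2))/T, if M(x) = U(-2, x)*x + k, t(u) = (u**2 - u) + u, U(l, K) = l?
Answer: 5/156 ≈ 0.032051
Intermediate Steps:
t(u) = u**2
k = -7
M(x) = -7 - 2*x (M(x) = -2*x - 7 = -7 - 2*x)
M(t(-2))/T = (-7 - 2*(-2)**2)/(-468) = (-7 - 2*4)*(-1/468) = (-7 - 8)*(-1/468) = -15*(-1/468) = 5/156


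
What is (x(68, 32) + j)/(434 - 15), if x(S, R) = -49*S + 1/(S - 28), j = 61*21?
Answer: -82039/16760 ≈ -4.8949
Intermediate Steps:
j = 1281
x(S, R) = 1/(-28 + S) - 49*S (x(S, R) = -49*S + 1/(-28 + S) = 1/(-28 + S) - 49*S)
(x(68, 32) + j)/(434 - 15) = ((1 - 49*68² + 1372*68)/(-28 + 68) + 1281)/(434 - 15) = ((1 - 49*4624 + 93296)/40 + 1281)/419 = ((1 - 226576 + 93296)/40 + 1281)*(1/419) = ((1/40)*(-133279) + 1281)*(1/419) = (-133279/40 + 1281)*(1/419) = -82039/40*1/419 = -82039/16760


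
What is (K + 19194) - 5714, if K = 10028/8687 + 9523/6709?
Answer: 785779002993/58281083 ≈ 13483.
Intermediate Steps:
K = 150004153/58281083 (K = 10028*(1/8687) + 9523*(1/6709) = 10028/8687 + 9523/6709 = 150004153/58281083 ≈ 2.5738)
(K + 19194) - 5714 = (150004153/58281083 + 19194) - 5714 = 1118797111255/58281083 - 5714 = 785779002993/58281083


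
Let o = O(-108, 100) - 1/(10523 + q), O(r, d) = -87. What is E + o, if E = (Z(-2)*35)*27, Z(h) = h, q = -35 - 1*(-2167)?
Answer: -25018936/12655 ≈ -1977.0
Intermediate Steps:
q = 2132 (q = -35 + 2167 = 2132)
o = -1100986/12655 (o = -87 - 1/(10523 + 2132) = -87 - 1/12655 = -1100986/12655 ≈ -87.000)
E = -1890 (E = -2*35*27 = -70*27 = -1890)
E + o = -1890 - 1100986/12655 = -25018936/12655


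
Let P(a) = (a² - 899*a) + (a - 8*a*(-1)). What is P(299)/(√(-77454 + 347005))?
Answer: -176709*√269551/269551 ≈ -340.36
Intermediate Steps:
P(a) = a² - 890*a (P(a) = (a² - 899*a) + (a - (-8)*a) = (a² - 899*a) + (a + 8*a) = (a² - 899*a) + 9*a = a² - 890*a)
P(299)/(√(-77454 + 347005)) = (299*(-890 + 299))/(√(-77454 + 347005)) = (299*(-591))/(√269551) = -176709*√269551/269551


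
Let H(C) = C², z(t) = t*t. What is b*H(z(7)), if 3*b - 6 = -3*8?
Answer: -14406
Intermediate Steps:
z(t) = t²
b = -6 (b = 2 + (-3*8)/3 = 2 + (⅓)*(-24) = 2 - 8 = -6)
b*H(z(7)) = -6*(7²)² = -6*49² = -6*2401 = -14406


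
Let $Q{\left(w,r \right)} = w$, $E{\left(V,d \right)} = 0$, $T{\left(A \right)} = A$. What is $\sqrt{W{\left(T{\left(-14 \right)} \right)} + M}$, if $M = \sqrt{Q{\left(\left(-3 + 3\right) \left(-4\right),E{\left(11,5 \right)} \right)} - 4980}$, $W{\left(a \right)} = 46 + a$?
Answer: $\sqrt{32 + 2 i \sqrt{1245}} \approx 7.3988 + 4.7689 i$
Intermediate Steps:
$M = 2 i \sqrt{1245}$ ($M = \sqrt{\left(-3 + 3\right) \left(-4\right) - 4980} = \sqrt{0 \left(-4\right) - 4980} = \sqrt{0 - 4980} = \sqrt{-4980} = 2 i \sqrt{1245} \approx 70.569 i$)
$\sqrt{W{\left(T{\left(-14 \right)} \right)} + M} = \sqrt{\left(46 - 14\right) + 2 i \sqrt{1245}} = \sqrt{32 + 2 i \sqrt{1245}}$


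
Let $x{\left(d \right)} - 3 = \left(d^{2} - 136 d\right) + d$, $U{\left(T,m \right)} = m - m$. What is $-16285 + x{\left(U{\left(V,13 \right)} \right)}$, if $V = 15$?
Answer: $-16282$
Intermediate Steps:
$U{\left(T,m \right)} = 0$
$x{\left(d \right)} = 3 + d^{2} - 135 d$ ($x{\left(d \right)} = 3 + \left(\left(d^{2} - 136 d\right) + d\right) = 3 + \left(d^{2} - 135 d\right) = 3 + d^{2} - 135 d$)
$-16285 + x{\left(U{\left(V,13 \right)} \right)} = -16285 + \left(3 + 0^{2} - 0\right) = -16285 + \left(3 + 0 + 0\right) = -16285 + 3 = -16282$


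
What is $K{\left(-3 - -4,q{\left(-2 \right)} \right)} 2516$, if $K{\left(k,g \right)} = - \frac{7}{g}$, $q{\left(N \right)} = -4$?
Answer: $4403$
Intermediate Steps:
$K{\left(-3 - -4,q{\left(-2 \right)} \right)} 2516 = - \frac{7}{-4} \cdot 2516 = \left(-7\right) \left(- \frac{1}{4}\right) 2516 = \frac{7}{4} \cdot 2516 = 4403$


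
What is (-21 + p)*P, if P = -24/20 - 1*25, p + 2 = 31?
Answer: -1048/5 ≈ -209.60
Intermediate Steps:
p = 29 (p = -2 + 31 = 29)
P = -131/5 (P = -24*1/20 - 25 = -6/5 - 25 = -131/5 ≈ -26.200)
(-21 + p)*P = (-21 + 29)*(-131/5) = 8*(-131/5) = -1048/5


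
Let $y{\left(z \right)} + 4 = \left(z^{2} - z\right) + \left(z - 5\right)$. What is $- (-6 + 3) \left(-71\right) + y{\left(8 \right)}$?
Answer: $-158$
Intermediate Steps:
$y{\left(z \right)} = -9 + z^{2}$ ($y{\left(z \right)} = -4 + \left(\left(z^{2} - z\right) + \left(z - 5\right)\right) = -4 + \left(\left(z^{2} - z\right) + \left(-5 + z\right)\right) = -4 + \left(-5 + z^{2}\right) = -9 + z^{2}$)
$- (-6 + 3) \left(-71\right) + y{\left(8 \right)} = - (-6 + 3) \left(-71\right) - \left(9 - 8^{2}\right) = \left(-1\right) \left(-3\right) \left(-71\right) + \left(-9 + 64\right) = 3 \left(-71\right) + 55 = -213 + 55 = -158$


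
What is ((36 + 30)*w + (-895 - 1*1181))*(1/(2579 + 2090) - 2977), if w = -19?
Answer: 46285707960/4669 ≈ 9.9134e+6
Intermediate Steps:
((36 + 30)*w + (-895 - 1*1181))*(1/(2579 + 2090) - 2977) = ((36 + 30)*(-19) + (-895 - 1*1181))*(1/(2579 + 2090) - 2977) = (66*(-19) + (-895 - 1181))*(1/4669 - 2977) = (-1254 - 2076)*(1/4669 - 2977) = -3330*(-13899612/4669) = 46285707960/4669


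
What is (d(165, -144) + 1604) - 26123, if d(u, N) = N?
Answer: -24663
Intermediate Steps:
(d(165, -144) + 1604) - 26123 = (-144 + 1604) - 26123 = 1460 - 26123 = -24663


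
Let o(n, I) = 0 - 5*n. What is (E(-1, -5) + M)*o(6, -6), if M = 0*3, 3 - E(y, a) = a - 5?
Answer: -390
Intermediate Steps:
E(y, a) = 8 - a (E(y, a) = 3 - (a - 5) = 3 - (-5 + a) = 3 + (5 - a) = 8 - a)
o(n, I) = -5*n
M = 0
(E(-1, -5) + M)*o(6, -6) = ((8 - 1*(-5)) + 0)*(-5*6) = ((8 + 5) + 0)*(-30) = (13 + 0)*(-30) = 13*(-30) = -390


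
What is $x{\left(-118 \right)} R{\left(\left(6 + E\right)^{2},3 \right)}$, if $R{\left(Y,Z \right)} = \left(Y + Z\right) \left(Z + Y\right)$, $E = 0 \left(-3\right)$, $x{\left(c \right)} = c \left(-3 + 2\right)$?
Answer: $179478$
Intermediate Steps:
$x{\left(c \right)} = - c$ ($x{\left(c \right)} = c \left(-1\right) = - c$)
$E = 0$
$R{\left(Y,Z \right)} = \left(Y + Z\right)^{2}$ ($R{\left(Y,Z \right)} = \left(Y + Z\right) \left(Y + Z\right) = \left(Y + Z\right)^{2}$)
$x{\left(-118 \right)} R{\left(\left(6 + E\right)^{2},3 \right)} = \left(-1\right) \left(-118\right) \left(\left(6 + 0\right)^{2} + 3\right)^{2} = 118 \left(6^{2} + 3\right)^{2} = 118 \left(36 + 3\right)^{2} = 118 \cdot 39^{2} = 118 \cdot 1521 = 179478$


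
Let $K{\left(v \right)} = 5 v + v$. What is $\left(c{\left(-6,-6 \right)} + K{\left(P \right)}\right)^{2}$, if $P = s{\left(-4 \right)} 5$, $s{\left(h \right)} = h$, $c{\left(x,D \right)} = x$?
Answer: $15876$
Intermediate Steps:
$P = -20$ ($P = \left(-4\right) 5 = -20$)
$K{\left(v \right)} = 6 v$
$\left(c{\left(-6,-6 \right)} + K{\left(P \right)}\right)^{2} = \left(-6 + 6 \left(-20\right)\right)^{2} = \left(-6 - 120\right)^{2} = \left(-126\right)^{2} = 15876$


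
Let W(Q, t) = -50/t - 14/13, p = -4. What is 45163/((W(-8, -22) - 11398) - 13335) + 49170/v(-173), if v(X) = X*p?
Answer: 42356958083/611840104 ≈ 69.229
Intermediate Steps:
v(X) = -4*X (v(X) = X*(-4) = -4*X)
W(Q, t) = -14/13 - 50/t (W(Q, t) = -50/t - 14*1/13 = -50/t - 14/13 = -14/13 - 50/t)
45163/((W(-8, -22) - 11398) - 13335) + 49170/v(-173) = 45163/(((-14/13 - 50/(-22)) - 11398) - 13335) + 49170/((-4*(-173))) = 45163/(((-14/13 - 50*(-1/22)) - 11398) - 13335) + 49170/692 = 45163/(((-14/13 + 25/11) - 11398) - 13335) + 49170*(1/692) = 45163/((171/143 - 11398) - 13335) + 24585/346 = 45163/(-1629743/143 - 13335) + 24585/346 = 45163/(-3536648/143) + 24585/346 = 45163*(-143/3536648) + 24585/346 = -6458309/3536648 + 24585/346 = 42356958083/611840104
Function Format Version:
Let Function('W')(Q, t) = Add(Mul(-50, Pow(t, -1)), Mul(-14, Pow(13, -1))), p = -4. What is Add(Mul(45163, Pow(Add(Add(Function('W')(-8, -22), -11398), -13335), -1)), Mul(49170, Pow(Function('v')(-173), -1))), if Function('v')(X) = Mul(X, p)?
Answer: Rational(42356958083, 611840104) ≈ 69.229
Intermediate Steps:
Function('v')(X) = Mul(-4, X) (Function('v')(X) = Mul(X, -4) = Mul(-4, X))
Function('W')(Q, t) = Add(Rational(-14, 13), Mul(-50, Pow(t, -1))) (Function('W')(Q, t) = Add(Mul(-50, Pow(t, -1)), Mul(-14, Rational(1, 13))) = Add(Mul(-50, Pow(t, -1)), Rational(-14, 13)) = Add(Rational(-14, 13), Mul(-50, Pow(t, -1))))
Add(Mul(45163, Pow(Add(Add(Function('W')(-8, -22), -11398), -13335), -1)), Mul(49170, Pow(Function('v')(-173), -1))) = Add(Mul(45163, Pow(Add(Add(Add(Rational(-14, 13), Mul(-50, Pow(-22, -1))), -11398), -13335), -1)), Mul(49170, Pow(Mul(-4, -173), -1))) = Add(Mul(45163, Pow(Add(Add(Add(Rational(-14, 13), Mul(-50, Rational(-1, 22))), -11398), -13335), -1)), Mul(49170, Pow(692, -1))) = Add(Mul(45163, Pow(Add(Add(Add(Rational(-14, 13), Rational(25, 11)), -11398), -13335), -1)), Mul(49170, Rational(1, 692))) = Add(Mul(45163, Pow(Add(Add(Rational(171, 143), -11398), -13335), -1)), Rational(24585, 346)) = Add(Mul(45163, Pow(Add(Rational(-1629743, 143), -13335), -1)), Rational(24585, 346)) = Add(Mul(45163, Pow(Rational(-3536648, 143), -1)), Rational(24585, 346)) = Add(Mul(45163, Rational(-143, 3536648)), Rational(24585, 346)) = Add(Rational(-6458309, 3536648), Rational(24585, 346)) = Rational(42356958083, 611840104)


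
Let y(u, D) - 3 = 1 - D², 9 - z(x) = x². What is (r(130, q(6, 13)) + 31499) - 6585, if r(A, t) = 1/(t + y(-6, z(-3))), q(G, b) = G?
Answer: 249141/10 ≈ 24914.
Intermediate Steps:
z(x) = 9 - x²
y(u, D) = 4 - D² (y(u, D) = 3 + (1 - D²) = 4 - D²)
r(A, t) = 1/(4 + t) (r(A, t) = 1/(t + (4 - (9 - 1*(-3)²)²)) = 1/(t + (4 - (9 - 1*9)²)) = 1/(t + (4 - (9 - 9)²)) = 1/(t + (4 - 1*0²)) = 1/(t + (4 - 1*0)) = 1/(t + (4 + 0)) = 1/(t + 4) = 1/(4 + t))
(r(130, q(6, 13)) + 31499) - 6585 = (1/(4 + 6) + 31499) - 6585 = (1/10 + 31499) - 6585 = (⅒ + 31499) - 6585 = 314991/10 - 6585 = 249141/10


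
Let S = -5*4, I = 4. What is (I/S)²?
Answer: 1/25 ≈ 0.040000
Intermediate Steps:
S = -20
(I/S)² = (4/(-20))² = (-1/20*4)² = (-⅕)² = 1/25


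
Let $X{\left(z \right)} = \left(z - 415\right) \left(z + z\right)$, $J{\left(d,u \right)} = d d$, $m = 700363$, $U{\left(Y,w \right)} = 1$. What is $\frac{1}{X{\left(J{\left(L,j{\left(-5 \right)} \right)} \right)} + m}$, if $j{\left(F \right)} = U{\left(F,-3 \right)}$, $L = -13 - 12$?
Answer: $\frac{1}{962863} \approx 1.0386 \cdot 10^{-6}$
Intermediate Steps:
$L = -25$
$j{\left(F \right)} = 1$
$J{\left(d,u \right)} = d^{2}$
$X{\left(z \right)} = 2 z \left(-415 + z\right)$ ($X{\left(z \right)} = \left(-415 + z\right) 2 z = 2 z \left(-415 + z\right)$)
$\frac{1}{X{\left(J{\left(L,j{\left(-5 \right)} \right)} \right)} + m} = \frac{1}{2 \left(-25\right)^{2} \left(-415 + \left(-25\right)^{2}\right) + 700363} = \frac{1}{2 \cdot 625 \left(-415 + 625\right) + 700363} = \frac{1}{2 \cdot 625 \cdot 210 + 700363} = \frac{1}{262500 + 700363} = \frac{1}{962863}$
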